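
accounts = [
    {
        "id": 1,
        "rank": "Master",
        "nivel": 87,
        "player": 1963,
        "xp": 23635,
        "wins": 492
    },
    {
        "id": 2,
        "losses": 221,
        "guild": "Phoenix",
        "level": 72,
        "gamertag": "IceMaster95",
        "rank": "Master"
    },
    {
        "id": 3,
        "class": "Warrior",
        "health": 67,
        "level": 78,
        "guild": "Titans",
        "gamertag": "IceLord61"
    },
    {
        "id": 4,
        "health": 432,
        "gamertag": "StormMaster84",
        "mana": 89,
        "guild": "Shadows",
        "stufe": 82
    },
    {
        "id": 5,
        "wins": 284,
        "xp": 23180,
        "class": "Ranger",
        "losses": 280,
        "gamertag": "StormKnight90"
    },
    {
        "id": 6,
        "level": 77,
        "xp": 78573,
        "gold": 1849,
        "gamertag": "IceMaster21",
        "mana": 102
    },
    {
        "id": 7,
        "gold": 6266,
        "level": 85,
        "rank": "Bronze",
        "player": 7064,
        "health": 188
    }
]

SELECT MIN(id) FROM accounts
1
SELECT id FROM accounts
[1, 2, 3, 4, 5, 6, 7]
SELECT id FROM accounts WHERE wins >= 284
[1, 5]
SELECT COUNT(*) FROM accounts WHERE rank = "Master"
2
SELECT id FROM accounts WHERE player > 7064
[]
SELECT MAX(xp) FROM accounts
78573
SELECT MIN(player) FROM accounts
1963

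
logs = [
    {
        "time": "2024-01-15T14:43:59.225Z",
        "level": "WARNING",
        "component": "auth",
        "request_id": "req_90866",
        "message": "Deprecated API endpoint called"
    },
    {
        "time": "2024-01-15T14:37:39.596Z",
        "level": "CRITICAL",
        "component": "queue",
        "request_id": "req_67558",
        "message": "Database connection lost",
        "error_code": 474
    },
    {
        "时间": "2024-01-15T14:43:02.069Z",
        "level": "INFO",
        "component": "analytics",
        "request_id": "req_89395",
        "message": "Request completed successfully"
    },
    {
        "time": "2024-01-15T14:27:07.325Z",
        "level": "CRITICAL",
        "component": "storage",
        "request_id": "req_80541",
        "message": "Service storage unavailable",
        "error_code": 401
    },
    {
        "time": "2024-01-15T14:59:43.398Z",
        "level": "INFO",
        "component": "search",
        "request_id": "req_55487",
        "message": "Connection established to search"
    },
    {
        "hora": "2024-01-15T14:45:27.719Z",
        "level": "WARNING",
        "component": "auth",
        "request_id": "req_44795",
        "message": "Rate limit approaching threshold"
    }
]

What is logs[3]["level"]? "CRITICAL"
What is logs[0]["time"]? "2024-01-15T14:43:59.225Z"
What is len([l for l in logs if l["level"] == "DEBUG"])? 0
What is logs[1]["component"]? "queue"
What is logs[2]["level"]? "INFO"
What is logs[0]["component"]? "auth"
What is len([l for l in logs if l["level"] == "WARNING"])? 2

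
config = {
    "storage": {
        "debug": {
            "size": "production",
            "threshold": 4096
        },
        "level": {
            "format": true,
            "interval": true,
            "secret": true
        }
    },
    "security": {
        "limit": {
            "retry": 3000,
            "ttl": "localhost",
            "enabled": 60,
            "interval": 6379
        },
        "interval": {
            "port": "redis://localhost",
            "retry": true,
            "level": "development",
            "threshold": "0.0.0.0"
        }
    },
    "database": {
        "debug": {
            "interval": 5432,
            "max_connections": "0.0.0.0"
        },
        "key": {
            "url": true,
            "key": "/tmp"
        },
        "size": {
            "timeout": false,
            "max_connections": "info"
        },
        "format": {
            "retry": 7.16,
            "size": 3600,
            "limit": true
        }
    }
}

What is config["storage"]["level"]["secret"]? True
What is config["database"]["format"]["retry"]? 7.16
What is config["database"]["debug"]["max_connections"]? "0.0.0.0"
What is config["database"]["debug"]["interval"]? 5432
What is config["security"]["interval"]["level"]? "development"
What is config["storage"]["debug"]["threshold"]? 4096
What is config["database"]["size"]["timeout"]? False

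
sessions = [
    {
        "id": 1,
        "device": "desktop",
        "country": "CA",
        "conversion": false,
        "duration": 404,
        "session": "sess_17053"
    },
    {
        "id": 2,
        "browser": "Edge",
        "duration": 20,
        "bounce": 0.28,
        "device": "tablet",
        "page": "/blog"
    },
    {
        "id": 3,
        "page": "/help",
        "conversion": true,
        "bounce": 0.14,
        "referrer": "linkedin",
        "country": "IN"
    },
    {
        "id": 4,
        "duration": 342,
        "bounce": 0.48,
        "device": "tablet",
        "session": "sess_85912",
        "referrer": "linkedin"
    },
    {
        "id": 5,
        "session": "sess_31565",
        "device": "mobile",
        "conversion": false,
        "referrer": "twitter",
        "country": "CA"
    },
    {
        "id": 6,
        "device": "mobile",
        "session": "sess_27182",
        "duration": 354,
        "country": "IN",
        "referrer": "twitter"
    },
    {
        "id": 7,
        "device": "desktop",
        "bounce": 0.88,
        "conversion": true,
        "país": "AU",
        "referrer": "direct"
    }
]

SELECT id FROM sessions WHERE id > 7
[]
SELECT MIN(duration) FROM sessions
20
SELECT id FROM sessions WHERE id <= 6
[1, 2, 3, 4, 5, 6]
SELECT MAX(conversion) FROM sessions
True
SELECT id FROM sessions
[1, 2, 3, 4, 5, 6, 7]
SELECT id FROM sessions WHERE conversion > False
[3, 7]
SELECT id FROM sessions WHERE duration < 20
[]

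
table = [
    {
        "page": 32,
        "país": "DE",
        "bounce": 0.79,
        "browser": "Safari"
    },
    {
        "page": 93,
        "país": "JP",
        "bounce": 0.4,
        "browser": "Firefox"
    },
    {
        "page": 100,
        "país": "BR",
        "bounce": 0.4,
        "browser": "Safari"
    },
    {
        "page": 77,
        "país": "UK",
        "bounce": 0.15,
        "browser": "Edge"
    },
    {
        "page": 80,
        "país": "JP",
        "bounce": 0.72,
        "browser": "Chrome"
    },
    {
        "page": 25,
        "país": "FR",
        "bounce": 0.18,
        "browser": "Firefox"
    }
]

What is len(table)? 6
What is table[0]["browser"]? "Safari"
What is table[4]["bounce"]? 0.72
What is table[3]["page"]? 77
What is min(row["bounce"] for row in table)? 0.15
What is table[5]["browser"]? "Firefox"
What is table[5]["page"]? 25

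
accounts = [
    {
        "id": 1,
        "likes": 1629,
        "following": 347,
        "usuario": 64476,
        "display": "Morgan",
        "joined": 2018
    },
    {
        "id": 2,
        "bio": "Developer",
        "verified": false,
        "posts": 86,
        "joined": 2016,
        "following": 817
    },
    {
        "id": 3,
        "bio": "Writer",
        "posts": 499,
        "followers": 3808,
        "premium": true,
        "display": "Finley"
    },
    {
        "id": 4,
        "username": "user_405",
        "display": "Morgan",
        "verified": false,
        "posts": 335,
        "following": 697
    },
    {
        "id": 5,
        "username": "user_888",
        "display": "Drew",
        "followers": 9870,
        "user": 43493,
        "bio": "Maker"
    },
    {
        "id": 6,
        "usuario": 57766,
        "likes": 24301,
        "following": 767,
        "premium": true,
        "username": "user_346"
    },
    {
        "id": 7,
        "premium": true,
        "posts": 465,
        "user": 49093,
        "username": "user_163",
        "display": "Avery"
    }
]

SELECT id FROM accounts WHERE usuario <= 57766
[6]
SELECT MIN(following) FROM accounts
347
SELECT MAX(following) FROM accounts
817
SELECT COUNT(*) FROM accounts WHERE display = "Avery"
1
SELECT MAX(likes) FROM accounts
24301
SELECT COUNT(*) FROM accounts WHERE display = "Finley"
1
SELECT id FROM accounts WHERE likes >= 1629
[1, 6]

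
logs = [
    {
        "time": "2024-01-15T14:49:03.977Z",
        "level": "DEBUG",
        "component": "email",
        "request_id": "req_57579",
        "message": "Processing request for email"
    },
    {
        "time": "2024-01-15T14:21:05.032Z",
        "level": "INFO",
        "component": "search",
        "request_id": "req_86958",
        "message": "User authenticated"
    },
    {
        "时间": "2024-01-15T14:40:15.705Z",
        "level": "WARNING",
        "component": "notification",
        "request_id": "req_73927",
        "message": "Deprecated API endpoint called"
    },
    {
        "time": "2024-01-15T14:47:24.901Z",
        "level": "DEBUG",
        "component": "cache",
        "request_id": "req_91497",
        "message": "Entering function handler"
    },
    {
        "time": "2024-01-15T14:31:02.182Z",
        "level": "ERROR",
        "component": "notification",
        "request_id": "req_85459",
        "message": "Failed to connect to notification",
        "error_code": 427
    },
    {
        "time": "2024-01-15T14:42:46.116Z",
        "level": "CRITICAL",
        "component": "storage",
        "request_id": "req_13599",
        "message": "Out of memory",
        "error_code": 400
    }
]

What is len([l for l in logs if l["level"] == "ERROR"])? 1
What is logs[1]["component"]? "search"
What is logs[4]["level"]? "ERROR"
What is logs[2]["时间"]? "2024-01-15T14:40:15.705Z"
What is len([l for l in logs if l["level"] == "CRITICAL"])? 1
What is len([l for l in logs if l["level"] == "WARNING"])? 1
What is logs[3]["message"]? "Entering function handler"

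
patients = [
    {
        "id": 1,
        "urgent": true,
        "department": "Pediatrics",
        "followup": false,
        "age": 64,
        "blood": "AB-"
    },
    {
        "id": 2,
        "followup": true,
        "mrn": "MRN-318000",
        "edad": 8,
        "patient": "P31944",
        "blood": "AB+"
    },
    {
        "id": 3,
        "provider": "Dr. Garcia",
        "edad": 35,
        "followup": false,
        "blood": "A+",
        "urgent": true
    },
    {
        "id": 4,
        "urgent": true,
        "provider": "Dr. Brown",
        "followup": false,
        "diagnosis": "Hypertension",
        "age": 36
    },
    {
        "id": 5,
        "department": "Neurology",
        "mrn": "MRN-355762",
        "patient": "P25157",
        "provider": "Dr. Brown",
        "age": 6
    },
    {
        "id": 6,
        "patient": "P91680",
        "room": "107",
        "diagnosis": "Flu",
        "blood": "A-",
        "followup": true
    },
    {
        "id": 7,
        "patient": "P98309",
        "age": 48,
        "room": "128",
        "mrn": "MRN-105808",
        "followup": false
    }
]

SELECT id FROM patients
[1, 2, 3, 4, 5, 6, 7]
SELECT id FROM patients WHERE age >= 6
[1, 4, 5, 7]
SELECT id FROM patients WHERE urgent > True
[]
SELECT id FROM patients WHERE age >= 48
[1, 7]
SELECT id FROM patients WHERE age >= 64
[1]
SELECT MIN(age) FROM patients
6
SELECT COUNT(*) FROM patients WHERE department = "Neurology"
1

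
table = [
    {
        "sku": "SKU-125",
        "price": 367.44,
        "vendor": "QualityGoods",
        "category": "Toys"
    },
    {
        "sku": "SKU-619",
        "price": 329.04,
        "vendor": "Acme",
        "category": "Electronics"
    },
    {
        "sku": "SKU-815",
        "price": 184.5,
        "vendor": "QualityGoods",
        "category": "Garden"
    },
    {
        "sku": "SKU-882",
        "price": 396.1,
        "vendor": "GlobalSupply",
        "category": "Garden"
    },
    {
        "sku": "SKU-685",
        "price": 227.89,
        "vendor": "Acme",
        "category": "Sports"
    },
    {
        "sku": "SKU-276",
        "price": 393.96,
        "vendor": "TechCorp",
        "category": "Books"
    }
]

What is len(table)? 6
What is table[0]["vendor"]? "QualityGoods"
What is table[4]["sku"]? "SKU-685"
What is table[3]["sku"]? "SKU-882"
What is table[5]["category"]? "Books"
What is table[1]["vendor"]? "Acme"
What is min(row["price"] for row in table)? 184.5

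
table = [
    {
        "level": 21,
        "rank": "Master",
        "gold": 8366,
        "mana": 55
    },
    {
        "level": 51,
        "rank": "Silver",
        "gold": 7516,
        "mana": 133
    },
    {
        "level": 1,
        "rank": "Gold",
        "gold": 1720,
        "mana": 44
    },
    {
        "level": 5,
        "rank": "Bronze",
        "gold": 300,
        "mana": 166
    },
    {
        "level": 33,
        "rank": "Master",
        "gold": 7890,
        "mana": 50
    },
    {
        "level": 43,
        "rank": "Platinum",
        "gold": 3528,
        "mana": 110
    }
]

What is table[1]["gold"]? 7516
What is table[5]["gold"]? 3528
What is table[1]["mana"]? 133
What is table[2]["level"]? 1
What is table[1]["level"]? 51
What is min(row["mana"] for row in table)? 44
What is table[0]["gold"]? 8366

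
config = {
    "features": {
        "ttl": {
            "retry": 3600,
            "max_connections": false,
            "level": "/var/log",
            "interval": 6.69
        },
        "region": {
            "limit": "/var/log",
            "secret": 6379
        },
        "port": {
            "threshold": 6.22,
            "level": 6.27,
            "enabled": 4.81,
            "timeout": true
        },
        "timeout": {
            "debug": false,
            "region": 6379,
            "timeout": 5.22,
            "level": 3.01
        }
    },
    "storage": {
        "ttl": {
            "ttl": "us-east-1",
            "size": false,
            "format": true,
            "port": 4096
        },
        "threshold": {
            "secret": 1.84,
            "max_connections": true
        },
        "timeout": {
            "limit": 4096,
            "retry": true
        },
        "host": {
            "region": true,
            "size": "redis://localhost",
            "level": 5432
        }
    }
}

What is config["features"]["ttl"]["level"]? "/var/log"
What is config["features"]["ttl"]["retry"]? 3600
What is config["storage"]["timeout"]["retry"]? True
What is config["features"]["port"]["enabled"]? 4.81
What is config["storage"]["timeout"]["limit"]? 4096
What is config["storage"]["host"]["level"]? 5432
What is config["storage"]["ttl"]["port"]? 4096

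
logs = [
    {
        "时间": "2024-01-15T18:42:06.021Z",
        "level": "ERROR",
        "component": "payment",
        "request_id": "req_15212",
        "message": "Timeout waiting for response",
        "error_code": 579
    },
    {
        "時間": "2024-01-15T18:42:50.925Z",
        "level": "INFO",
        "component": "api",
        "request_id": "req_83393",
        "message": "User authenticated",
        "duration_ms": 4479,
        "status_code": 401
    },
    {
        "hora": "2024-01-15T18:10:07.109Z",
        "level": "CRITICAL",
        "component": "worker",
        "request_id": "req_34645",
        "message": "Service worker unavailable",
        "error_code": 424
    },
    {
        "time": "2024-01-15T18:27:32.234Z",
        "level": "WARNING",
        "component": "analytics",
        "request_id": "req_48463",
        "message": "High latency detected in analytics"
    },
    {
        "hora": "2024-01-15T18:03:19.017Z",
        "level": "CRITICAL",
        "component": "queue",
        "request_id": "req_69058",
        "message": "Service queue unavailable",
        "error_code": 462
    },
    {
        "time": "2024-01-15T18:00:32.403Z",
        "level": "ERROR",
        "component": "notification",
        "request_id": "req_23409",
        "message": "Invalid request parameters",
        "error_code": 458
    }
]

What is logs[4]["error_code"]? 462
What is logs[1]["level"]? "INFO"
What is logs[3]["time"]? "2024-01-15T18:27:32.234Z"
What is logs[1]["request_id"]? "req_83393"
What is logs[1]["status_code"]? 401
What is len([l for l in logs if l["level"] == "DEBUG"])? 0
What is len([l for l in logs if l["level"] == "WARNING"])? 1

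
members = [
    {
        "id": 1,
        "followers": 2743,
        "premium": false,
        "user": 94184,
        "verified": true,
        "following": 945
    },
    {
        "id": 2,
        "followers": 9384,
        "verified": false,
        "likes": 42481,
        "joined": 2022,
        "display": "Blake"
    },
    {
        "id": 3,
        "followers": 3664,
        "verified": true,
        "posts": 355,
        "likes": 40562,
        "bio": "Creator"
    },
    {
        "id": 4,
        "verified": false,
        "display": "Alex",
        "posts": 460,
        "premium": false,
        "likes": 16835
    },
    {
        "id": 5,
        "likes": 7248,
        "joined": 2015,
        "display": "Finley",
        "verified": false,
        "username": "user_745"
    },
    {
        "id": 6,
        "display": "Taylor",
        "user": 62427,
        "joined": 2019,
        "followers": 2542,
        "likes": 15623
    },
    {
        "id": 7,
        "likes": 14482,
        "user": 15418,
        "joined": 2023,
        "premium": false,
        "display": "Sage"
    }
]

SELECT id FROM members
[1, 2, 3, 4, 5, 6, 7]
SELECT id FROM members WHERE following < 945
[]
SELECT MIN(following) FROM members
945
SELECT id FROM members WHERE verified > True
[]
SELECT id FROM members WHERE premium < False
[]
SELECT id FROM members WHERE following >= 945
[1]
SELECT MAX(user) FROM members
94184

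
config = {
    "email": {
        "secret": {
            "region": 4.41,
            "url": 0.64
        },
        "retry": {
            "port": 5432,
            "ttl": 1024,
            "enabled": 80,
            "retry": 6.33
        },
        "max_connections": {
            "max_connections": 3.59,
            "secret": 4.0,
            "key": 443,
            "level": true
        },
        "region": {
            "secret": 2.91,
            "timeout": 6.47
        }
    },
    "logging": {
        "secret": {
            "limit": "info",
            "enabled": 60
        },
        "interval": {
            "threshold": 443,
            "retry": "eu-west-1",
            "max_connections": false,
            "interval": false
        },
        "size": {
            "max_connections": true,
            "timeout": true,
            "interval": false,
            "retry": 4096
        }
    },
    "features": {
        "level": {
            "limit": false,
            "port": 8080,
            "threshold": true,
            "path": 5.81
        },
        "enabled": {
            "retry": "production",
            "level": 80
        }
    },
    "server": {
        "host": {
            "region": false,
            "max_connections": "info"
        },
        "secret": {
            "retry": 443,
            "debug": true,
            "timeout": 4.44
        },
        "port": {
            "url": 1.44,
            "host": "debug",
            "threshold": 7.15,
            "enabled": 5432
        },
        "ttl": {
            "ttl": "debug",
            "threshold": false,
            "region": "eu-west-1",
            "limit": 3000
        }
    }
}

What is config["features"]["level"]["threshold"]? True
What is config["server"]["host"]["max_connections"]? "info"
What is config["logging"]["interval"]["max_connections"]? False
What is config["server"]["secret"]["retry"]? 443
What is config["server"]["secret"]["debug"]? True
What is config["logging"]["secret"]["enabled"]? 60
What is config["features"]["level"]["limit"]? False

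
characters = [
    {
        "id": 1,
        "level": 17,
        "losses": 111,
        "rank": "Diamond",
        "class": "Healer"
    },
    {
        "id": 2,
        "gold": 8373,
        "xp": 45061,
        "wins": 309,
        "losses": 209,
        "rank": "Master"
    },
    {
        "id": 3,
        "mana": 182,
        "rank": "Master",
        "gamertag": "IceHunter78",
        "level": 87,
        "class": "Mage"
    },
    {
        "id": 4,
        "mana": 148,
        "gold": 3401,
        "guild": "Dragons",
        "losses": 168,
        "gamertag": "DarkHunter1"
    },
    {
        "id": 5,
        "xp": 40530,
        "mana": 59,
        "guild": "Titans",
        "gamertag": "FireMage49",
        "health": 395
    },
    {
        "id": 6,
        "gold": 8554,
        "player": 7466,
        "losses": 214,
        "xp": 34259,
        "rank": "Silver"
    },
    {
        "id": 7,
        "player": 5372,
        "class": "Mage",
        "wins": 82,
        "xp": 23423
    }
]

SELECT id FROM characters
[1, 2, 3, 4, 5, 6, 7]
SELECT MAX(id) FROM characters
7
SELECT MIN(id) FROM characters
1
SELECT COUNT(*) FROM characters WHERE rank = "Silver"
1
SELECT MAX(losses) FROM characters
214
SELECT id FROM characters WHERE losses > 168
[2, 6]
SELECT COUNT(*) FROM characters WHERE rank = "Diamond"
1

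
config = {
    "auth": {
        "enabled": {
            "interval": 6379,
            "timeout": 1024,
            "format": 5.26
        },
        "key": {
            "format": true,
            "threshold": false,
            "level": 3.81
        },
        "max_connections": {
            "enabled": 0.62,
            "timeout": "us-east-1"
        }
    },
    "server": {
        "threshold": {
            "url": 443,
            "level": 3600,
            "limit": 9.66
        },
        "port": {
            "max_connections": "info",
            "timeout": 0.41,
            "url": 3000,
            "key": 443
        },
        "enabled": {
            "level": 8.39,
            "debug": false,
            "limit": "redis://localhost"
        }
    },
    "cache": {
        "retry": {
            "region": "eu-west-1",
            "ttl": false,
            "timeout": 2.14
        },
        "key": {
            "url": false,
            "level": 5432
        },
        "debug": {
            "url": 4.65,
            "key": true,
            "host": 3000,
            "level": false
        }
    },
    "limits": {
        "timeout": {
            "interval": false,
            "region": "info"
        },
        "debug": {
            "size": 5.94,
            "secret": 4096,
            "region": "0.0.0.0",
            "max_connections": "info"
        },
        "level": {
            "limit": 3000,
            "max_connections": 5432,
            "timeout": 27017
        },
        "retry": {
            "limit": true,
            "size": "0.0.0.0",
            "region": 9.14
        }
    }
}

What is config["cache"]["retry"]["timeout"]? 2.14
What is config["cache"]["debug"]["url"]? 4.65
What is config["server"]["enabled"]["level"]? 8.39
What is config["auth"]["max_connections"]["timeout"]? "us-east-1"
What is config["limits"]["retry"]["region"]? 9.14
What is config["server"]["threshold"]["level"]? 3600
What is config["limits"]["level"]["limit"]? 3000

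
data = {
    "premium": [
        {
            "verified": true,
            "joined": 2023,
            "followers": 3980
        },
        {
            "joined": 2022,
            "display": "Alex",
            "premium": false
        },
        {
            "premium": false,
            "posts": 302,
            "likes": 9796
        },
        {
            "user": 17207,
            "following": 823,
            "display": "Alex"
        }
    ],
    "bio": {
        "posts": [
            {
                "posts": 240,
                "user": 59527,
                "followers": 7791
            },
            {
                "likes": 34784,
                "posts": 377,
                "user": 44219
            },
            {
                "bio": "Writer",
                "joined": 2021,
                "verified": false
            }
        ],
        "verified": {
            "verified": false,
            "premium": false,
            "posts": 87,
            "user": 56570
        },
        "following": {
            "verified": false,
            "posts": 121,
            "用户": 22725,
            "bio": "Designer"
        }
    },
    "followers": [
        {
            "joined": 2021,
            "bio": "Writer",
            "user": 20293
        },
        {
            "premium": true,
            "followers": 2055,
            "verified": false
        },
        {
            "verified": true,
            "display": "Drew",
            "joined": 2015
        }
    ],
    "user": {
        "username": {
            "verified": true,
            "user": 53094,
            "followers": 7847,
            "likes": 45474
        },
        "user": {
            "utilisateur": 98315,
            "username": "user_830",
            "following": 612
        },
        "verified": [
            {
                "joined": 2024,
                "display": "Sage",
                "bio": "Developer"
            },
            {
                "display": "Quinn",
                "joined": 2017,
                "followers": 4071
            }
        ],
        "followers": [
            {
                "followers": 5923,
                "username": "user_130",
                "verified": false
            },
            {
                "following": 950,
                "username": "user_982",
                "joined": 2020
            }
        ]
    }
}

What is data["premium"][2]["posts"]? 302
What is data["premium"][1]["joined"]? 2022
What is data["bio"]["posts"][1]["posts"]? 377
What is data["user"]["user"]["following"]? 612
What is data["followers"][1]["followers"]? 2055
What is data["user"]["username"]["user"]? 53094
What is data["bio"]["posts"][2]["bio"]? "Writer"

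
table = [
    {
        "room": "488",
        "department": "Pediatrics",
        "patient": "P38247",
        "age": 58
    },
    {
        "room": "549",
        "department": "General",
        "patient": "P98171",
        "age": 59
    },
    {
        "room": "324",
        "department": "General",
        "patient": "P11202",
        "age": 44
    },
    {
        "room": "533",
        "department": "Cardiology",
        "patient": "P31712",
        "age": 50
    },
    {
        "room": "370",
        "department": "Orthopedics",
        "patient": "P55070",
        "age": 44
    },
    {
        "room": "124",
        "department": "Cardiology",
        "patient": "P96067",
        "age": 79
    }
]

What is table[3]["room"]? "533"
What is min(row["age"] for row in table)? 44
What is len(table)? 6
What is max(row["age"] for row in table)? 79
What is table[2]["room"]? "324"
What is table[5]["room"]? "124"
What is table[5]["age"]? 79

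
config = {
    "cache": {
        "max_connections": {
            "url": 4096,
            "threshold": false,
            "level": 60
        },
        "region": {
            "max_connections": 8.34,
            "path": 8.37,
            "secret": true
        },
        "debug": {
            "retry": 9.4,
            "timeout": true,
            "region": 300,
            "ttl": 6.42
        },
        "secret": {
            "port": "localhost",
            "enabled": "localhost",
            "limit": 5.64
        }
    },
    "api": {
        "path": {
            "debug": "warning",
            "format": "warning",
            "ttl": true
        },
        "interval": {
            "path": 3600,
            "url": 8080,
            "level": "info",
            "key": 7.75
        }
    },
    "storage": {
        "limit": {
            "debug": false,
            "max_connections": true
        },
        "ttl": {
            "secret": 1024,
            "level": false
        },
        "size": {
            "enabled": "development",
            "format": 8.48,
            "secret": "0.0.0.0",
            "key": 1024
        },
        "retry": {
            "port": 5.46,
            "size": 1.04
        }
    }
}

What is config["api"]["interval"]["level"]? "info"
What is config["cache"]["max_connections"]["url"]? 4096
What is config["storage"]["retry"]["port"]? 5.46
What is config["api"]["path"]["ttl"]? True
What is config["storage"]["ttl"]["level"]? False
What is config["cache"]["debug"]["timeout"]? True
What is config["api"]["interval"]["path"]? 3600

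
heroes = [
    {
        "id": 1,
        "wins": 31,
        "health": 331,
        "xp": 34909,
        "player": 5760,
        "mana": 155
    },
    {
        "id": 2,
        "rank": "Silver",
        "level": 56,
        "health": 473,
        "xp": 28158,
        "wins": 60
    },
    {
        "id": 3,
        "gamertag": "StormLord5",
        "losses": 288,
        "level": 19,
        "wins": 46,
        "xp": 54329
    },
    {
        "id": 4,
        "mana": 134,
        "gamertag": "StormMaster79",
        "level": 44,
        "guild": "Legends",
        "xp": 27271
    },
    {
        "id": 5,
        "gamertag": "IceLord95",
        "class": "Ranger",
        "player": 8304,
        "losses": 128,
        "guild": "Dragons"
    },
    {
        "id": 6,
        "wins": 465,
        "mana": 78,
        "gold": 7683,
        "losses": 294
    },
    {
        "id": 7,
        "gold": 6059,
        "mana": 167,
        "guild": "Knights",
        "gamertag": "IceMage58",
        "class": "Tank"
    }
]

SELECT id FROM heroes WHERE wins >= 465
[6]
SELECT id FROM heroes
[1, 2, 3, 4, 5, 6, 7]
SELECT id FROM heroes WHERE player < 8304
[1]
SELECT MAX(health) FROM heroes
473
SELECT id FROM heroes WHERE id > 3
[4, 5, 6, 7]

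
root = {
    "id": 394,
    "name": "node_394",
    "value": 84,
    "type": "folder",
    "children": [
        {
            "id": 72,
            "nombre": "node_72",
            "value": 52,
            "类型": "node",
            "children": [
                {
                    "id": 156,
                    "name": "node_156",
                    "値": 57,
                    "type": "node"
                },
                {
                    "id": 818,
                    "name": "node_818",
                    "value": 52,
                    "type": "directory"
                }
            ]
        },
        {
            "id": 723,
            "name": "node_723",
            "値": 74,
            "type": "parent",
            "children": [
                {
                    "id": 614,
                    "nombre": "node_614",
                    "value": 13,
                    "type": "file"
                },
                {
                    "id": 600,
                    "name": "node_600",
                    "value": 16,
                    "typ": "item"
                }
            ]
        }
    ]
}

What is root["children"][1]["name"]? "node_723"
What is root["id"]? 394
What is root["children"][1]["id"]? 723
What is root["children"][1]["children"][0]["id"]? 614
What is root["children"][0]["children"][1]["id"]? 818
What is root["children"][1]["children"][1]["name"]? "node_600"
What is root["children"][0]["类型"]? "node"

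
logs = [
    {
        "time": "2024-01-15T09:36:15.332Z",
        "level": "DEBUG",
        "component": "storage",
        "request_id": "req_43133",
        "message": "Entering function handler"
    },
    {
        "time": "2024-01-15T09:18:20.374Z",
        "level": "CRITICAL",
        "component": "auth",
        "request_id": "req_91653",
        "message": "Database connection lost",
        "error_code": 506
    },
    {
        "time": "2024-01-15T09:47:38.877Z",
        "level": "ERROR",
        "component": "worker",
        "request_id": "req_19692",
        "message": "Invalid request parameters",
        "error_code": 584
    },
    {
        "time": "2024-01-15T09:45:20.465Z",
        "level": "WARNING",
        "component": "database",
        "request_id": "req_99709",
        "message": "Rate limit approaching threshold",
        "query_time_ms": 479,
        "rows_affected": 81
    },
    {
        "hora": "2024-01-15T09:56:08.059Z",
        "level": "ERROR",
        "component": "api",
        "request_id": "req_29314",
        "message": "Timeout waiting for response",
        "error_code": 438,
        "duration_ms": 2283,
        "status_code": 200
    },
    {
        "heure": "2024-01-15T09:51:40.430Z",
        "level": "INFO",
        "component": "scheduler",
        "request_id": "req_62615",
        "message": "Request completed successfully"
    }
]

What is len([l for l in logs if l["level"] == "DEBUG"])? 1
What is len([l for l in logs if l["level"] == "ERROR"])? 2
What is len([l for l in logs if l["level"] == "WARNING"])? 1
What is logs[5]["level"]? "INFO"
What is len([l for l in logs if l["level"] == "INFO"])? 1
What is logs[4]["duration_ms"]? 2283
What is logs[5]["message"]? "Request completed successfully"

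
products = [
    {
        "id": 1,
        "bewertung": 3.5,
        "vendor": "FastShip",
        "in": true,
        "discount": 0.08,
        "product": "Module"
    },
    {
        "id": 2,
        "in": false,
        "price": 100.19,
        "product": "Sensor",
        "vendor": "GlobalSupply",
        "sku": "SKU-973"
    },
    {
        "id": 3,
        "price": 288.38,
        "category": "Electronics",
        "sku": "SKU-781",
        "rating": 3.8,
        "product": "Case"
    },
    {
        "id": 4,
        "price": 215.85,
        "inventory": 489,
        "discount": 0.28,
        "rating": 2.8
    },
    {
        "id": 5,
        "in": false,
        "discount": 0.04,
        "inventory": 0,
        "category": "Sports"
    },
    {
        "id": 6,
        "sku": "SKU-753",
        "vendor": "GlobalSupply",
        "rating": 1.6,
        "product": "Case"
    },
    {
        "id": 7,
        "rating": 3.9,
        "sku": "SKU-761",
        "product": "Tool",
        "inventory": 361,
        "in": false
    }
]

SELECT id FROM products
[1, 2, 3, 4, 5, 6, 7]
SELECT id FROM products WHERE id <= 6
[1, 2, 3, 4, 5, 6]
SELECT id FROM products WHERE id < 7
[1, 2, 3, 4, 5, 6]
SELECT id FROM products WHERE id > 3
[4, 5, 6, 7]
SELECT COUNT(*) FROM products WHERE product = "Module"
1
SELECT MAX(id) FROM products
7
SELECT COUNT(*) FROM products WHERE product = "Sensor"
1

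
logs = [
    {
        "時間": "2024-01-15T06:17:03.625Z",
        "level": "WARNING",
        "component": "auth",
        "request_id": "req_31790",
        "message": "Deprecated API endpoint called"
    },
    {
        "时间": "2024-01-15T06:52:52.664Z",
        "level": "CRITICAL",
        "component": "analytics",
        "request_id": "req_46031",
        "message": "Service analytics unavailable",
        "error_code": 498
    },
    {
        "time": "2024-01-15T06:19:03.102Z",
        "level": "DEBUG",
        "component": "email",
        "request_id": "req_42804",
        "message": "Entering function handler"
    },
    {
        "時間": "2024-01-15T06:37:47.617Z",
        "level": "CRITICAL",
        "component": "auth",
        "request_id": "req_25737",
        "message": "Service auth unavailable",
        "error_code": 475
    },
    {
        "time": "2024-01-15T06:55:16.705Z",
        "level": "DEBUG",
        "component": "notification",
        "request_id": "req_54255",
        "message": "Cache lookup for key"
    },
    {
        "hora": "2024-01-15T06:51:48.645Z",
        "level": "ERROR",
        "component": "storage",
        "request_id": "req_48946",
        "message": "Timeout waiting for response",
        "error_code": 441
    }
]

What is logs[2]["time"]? "2024-01-15T06:19:03.102Z"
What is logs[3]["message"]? "Service auth unavailable"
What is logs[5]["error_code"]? 441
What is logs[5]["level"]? "ERROR"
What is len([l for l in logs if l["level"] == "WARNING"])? 1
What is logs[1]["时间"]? "2024-01-15T06:52:52.664Z"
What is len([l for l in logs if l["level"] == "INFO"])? 0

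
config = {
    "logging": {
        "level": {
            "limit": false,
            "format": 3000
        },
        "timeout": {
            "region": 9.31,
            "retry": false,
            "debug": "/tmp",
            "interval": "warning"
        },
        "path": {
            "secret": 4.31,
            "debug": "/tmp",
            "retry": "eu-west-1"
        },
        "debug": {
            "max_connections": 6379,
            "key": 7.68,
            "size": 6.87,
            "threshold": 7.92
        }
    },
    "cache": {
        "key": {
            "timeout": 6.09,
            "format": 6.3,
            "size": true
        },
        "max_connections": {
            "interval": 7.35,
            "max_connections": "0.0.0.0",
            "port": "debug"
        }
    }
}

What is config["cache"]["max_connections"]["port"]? "debug"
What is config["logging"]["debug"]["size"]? 6.87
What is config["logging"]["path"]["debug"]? "/tmp"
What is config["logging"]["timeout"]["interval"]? "warning"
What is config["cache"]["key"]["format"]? 6.3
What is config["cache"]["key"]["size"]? True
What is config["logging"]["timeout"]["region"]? 9.31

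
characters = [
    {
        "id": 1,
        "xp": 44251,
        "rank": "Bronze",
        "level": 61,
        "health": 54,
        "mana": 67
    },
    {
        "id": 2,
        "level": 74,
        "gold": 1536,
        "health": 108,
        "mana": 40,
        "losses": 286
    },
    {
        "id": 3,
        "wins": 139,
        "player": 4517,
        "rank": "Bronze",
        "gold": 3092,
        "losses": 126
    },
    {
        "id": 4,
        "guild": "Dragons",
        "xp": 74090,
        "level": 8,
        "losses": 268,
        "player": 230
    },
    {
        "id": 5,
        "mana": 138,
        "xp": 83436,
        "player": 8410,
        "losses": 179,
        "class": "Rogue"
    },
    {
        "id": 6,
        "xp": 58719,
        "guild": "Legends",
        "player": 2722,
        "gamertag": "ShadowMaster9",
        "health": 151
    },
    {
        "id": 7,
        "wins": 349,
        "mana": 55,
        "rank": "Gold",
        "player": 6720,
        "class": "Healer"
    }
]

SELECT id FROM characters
[1, 2, 3, 4, 5, 6, 7]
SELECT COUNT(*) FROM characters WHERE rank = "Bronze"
2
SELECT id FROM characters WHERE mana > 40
[1, 5, 7]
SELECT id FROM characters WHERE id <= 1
[1]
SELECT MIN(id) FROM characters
1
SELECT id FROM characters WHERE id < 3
[1, 2]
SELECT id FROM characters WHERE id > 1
[2, 3, 4, 5, 6, 7]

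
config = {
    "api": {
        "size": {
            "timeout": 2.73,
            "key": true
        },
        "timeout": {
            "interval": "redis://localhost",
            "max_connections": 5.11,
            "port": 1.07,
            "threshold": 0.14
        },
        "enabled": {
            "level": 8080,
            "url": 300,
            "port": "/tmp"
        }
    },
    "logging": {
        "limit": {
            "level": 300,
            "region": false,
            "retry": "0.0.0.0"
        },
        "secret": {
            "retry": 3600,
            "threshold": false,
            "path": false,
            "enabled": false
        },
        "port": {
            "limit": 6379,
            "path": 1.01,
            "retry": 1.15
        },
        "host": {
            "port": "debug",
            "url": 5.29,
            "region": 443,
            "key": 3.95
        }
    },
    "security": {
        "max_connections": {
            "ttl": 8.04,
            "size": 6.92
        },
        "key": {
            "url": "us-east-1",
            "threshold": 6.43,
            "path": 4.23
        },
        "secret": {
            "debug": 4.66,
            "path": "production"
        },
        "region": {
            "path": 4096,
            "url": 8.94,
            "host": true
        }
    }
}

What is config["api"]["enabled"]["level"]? 8080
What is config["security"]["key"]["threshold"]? 6.43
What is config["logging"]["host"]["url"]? 5.29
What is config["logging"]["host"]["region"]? 443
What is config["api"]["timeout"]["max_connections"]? 5.11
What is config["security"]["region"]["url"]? 8.94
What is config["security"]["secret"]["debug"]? 4.66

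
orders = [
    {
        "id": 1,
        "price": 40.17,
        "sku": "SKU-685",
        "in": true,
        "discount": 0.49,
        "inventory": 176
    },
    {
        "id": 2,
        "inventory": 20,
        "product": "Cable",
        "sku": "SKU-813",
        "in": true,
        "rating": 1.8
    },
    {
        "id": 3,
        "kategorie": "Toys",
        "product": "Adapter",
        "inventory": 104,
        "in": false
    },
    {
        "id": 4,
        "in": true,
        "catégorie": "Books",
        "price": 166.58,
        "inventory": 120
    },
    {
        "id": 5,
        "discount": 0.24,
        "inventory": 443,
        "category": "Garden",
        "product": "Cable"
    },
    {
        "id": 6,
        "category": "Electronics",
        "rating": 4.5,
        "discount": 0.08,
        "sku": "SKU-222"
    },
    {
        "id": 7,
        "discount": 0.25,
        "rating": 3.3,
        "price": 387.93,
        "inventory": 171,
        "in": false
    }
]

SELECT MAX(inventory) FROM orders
443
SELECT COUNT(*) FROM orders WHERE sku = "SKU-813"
1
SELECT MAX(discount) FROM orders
0.49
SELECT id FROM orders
[1, 2, 3, 4, 5, 6, 7]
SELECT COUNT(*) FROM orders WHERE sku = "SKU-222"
1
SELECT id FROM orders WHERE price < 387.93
[1, 4]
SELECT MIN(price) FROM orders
40.17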